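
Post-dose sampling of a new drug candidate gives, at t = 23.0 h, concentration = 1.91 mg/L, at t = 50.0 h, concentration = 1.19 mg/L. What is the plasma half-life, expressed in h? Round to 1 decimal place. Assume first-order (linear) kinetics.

39.6 h

k = ln(C₁/C₂) / (t₂ − t₁) = ln(1.91/1.19) / (50.0 − 23.0)
  = 0.4731 / 27.00 = 0.01752 h⁻¹
t½ = ln2 / k = 0.693147 / 0.01752 = 39.56 h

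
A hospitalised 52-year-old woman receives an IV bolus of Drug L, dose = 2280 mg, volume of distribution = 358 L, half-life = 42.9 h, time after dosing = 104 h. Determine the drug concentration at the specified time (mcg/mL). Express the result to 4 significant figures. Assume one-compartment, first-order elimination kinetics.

C₀ = Dose / Vd = 2280 / 358 = 6.369 mg/L
k = ln2 / t½ = 0.693147 / 42.9 = 0.01616 h⁻¹
C = C₀ · e^(−k·t) = 6.369 × e^(−0.01616 × 104)
  = 6.369 × 0.1863 = 1.187 mg/L
(1.187 mg/L = 1.187 mcg/mL)

1.187 mcg/mL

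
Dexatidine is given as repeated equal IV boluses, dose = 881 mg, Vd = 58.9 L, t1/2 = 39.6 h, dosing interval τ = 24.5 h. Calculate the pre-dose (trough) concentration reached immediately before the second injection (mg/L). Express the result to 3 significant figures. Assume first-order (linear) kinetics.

C₀ per dose = Dose / Vd = 881 / 58.9 = 14.96 mg/L
k = ln2 / t½ = 0.693147 / 39.6 = 0.01750 h⁻¹
Fraction remaining after one interval: r = e^(−kτ) = e^(−0.01750 × 24.5) = 0.6513
Before dose 2, 1 dose has been given (aged 1τ).
C_trough = C₀ × r = 14.96 × 0.6513 = 9.743 mg/L

9.74 mg/L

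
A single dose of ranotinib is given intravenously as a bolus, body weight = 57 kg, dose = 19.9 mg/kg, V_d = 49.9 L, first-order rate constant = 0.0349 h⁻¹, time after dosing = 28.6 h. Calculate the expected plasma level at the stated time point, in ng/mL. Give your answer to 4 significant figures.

8378 ng/mL

Total dose = 19.9 × 57 = 1134 mg
C₀ = Dose / Vd = 1134 / 49.9 = 22.73 mg/L
C = C₀ · e^(−k·t) = 22.73 × e^(−0.03490 × 28.6)
  = 22.73 × 0.3686 = 8.378 mg/L
Convert: 8.378 mg/L × 1000 = 8378 ng/mL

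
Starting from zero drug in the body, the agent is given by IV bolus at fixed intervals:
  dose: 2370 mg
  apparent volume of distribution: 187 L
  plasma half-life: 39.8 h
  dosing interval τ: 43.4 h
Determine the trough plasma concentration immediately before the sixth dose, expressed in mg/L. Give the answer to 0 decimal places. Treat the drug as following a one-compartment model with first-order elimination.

C₀ per dose = Dose / Vd = 2370 / 187 = 12.67 mg/L
k = ln2 / t½ = 0.693147 / 39.8 = 0.01742 h⁻¹
Fraction remaining after one interval: r = e^(−kτ) = e^(−0.01742 × 43.4) = 0.4695
Before dose 6, 5 doses have been given (aged 1τ, 2τ, 3τ, 4τ, 5τ).
C_trough = C₀ × (r + r² + … + r^5) = C₀ × r(1−r^5)/(1−r)
        = 12.67 × 0.4695 × (1 − 0.02281) / (1 − 0.4695) = 10.96 mg/L

11 mg/L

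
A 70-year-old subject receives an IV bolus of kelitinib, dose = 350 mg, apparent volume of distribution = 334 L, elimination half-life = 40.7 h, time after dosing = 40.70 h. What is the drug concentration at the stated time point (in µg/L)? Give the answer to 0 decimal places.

524 µg/L

C₀ = Dose / Vd = 350.0 / 334 = 1.048 mg/L
k = ln2 / t½ = 0.693147 / 40.7 = 0.01703 h⁻¹
t / t½ = 40.70 / 40.7 = 1 half-lives
C = C₀ × (1/2)^1 = 1.048 × 0.5000 = 0.5240 mg/L
Convert: 0.5240 mg/L × 1000 = 524.0 µg/L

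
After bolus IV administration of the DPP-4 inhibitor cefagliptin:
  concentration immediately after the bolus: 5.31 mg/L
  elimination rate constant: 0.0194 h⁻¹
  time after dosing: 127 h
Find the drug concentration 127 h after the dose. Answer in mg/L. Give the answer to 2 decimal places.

0.45 mg/L

C = C₀ · e^(−k·t) = 5.310 × e^(−0.01940 × 127)
  = 5.310 × 0.08511 = 0.4519 mg/L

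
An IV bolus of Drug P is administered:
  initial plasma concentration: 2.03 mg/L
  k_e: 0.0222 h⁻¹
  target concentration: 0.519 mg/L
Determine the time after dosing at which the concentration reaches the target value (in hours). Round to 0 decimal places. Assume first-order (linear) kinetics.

t = ln(C₀ / C) / k = ln(2.030 / 0.519) / 0.02220
  = ln(3.911) / 0.02220 = 1.364 / 0.02220 = 61.44 h

61 h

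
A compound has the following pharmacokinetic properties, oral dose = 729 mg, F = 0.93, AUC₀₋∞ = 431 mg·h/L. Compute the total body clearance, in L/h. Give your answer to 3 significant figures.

1.57 L/h

CL = F·Dose / AUC = 0.93 × 729 / 431 = 1.573 L/h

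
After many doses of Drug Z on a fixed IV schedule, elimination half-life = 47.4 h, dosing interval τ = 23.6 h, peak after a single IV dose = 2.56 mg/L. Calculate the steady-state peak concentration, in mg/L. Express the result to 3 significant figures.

k = ln2 / t½ = 0.693147 / 47.4 = 0.01462 h⁻¹
e^(−kτ) = e^(−0.01462 × 23.6) = 0.7082
Accumulation ratio R = 1 / (1 − e^(−kτ)) = 1 / (1 − 0.7082) = 3.427
Steady-state peak = C₀ × R = 2.56 × 3.427 = 8.773 mg/L

8.77 mg/L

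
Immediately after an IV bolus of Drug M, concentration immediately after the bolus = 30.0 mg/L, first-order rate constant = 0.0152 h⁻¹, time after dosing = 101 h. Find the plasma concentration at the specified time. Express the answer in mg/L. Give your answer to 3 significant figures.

C = C₀ · e^(−k·t) = 30.00 × e^(−0.01520 × 101)
  = 30.00 × 0.2154 = 6.462 mg/L

6.46 mg/L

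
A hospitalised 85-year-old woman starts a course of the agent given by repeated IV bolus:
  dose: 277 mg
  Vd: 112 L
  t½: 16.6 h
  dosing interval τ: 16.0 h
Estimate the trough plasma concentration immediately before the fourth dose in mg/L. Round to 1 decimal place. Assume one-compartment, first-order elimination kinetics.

C₀ per dose = Dose / Vd = 277 / 112 = 2.473 mg/L
k = ln2 / t½ = 0.693147 / 16.6 = 0.04176 h⁻¹
Fraction remaining after one interval: r = e^(−kτ) = e^(−0.04176 × 16.0) = 0.5127
Before dose 4, 3 doses have been given (aged 1τ, 2τ, 3τ).
C_trough = C₀ × (r + r² + … + r^3) = C₀ × r(1−r^3)/(1−r)
        = 2.473 × 0.5127 × (1 − 0.1348) / (1 − 0.5127) = 2.251 mg/L

2.3 mg/L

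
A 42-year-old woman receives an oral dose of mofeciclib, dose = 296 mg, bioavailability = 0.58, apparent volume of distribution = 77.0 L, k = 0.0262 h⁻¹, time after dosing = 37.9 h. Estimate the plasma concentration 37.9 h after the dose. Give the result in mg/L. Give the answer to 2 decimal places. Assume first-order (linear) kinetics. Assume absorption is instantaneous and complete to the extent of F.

0.83 mg/L

Amount reaching circulation = F × Dose = 0.58 × 296.0 = 171.7 mg
C₀ = F·Dose / Vd = 171.7 / 77.0 = 2.230 mg/L
C = C₀ · e^(−k·t) = 2.230 × e^(−0.02620 × 37.9)
  = 2.230 × 0.3705 = 0.8262 mg/L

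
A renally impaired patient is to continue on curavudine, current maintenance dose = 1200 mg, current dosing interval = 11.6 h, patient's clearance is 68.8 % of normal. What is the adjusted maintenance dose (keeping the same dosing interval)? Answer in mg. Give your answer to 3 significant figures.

To keep the same average steady-state level, dosing rate must scale with clearance.
CL ratio = 68.8 / 100 = 0.6880
New dose (same interval) = 1200 × 0.6880 = 825.6 mg

826 mg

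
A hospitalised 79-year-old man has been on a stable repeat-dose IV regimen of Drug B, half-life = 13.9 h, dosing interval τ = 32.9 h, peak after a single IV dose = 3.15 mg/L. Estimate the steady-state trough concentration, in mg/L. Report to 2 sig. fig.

0.76 mg/L

k = ln2 / t½ = 0.693147 / 13.9 = 0.04987 h⁻¹
e^(−kτ) = e^(−0.04987 × 32.9) = 0.1938
Accumulation ratio R = 1 / (1 − e^(−kτ)) = 1 / (1 − 0.1938) = 1.240
Steady-state trough = C₀ × R × e^(−kτ) = 3.15 × 1.240 × 0.1938 = 0.7570 mg/L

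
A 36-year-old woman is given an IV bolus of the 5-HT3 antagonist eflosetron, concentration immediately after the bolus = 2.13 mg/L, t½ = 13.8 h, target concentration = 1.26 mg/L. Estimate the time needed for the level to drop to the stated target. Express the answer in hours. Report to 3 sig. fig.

10.5 h

k = ln2 / t½ = 0.693147 / 13.8 = 0.05023 h⁻¹
t = ln(C₀ / C) / k = ln(2.130 / 1.26) / 0.05023
  = ln(1.690) / 0.05023 = 0.5247 / 0.05023 = 10.45 h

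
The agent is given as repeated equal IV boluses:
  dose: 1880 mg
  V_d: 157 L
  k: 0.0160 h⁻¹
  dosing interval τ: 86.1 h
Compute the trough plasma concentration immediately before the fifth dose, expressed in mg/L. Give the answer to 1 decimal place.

4.0 mg/L

C₀ per dose = Dose / Vd = 1880 / 157 = 11.97 mg/L
Fraction remaining after one interval: r = e^(−kτ) = e^(−0.01600 × 86.1) = 0.2522
Before dose 5, 4 doses have been given (aged 1τ, 2τ, 3τ, 4τ).
C_trough = C₀ × (r + r² + … + r^4) = C₀ × r(1−r^4)/(1−r)
        = 11.97 × 0.2522 × (1 − 0.004046) / (1 − 0.2522) = 4.021 mg/L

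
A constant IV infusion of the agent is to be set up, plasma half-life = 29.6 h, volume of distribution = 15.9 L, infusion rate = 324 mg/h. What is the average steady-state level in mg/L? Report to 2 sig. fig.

k = ln2 / t½ = 0.693147 / 29.6 = 0.02342 h⁻¹
CL = k × Vd = 0.02342 × 15.9 = 0.3724 L/h
At steady state Css = R₀ / CL = 324 / 0.3724 = 870.0 mg/L

870 mg/L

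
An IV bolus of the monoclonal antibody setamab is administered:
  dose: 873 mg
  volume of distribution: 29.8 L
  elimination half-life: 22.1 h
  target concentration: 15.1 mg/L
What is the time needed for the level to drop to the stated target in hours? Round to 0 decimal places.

C₀ = Dose / Vd = 873.0 / 29.8 = 29.30 mg/L
k = ln2 / t½ = 0.693147 / 22.1 = 0.03136 h⁻¹
t = ln(C₀ / C) / k = ln(29.30 / 15.1) / 0.03136
  = ln(1.940) / 0.03136 = 0.6627 / 0.03136 = 21.13 h

21 h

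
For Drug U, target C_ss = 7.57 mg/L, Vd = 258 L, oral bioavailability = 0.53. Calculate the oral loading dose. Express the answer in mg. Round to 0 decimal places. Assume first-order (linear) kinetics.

LD = Css × Vd / F = 7.57 × 258 / 0.53 = 3685 mg

3685 mg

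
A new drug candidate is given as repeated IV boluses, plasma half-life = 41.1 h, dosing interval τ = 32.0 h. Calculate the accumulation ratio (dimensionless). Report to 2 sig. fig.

k = ln2 / t½ = 0.693147 / 41.1 = 0.01686 h⁻¹
e^(−kτ) = e^(−0.01686 × 32.0) = 0.5830
Accumulation ratio R = 1 / (1 − e^(−kτ)) = 1 / (1 − 0.5830) = 2.398

2.4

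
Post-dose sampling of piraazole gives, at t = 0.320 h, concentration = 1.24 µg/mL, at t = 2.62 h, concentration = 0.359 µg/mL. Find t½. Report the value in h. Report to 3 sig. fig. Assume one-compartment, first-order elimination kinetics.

k = ln(C₁/C₂) / (t₂ − t₁) = ln(1.24/0.359) / (2.62 − 0.320)
  = 1.240 / 2.300 = 0.5391 h⁻¹
t½ = ln2 / k = 0.693147 / 0.5391 = 1.286 h

1.29 h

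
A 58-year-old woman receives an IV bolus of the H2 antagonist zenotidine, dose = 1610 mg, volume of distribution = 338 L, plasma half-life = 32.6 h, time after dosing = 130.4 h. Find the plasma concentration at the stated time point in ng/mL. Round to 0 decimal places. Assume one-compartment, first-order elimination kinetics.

C₀ = Dose / Vd = 1610 / 338 = 4.763 mg/L
k = ln2 / t½ = 0.693147 / 32.6 = 0.02126 h⁻¹
t / t½ = 130.4 / 32.6 = 4 half-lives
C = C₀ × (1/2)^4 = 4.763 × 0.06250 = 0.2977 mg/L
Convert: 0.2977 mg/L × 1000 = 297.7 ng/mL

298 ng/mL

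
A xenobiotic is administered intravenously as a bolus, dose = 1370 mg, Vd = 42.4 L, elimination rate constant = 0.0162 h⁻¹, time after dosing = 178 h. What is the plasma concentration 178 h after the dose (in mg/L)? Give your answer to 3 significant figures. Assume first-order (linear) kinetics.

1.81 mg/L

C₀ = Dose / Vd = 1370 / 42.4 = 32.31 mg/L
C = C₀ · e^(−k·t) = 32.31 × e^(−0.01620 × 178)
  = 32.31 × 0.05593 = 1.807 mg/L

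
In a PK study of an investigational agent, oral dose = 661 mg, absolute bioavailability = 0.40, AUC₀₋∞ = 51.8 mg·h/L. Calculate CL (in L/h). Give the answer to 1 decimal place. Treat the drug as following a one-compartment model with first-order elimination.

CL = F·Dose / AUC = 0.40 × 661 / 51.8 = 5.104 L/h

5.1 L/h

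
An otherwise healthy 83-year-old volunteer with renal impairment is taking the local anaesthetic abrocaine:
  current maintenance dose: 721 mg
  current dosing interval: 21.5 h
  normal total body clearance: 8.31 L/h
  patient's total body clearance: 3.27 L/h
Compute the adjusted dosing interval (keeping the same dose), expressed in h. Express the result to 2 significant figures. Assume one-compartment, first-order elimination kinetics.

To keep the same average steady-state level, dosing rate must scale with clearance.
CL ratio = 3.27 / 8.31 = 0.3935
New interval (same dose) = 21.5 / 0.3935 = 54.64 h

55 h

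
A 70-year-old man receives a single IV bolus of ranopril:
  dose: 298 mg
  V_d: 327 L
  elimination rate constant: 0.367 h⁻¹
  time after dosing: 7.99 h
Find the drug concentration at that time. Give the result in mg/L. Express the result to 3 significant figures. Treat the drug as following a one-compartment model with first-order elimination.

0.0485 mg/L

C₀ = Dose / Vd = 298.0 / 327 = 0.9113 mg/L
C = C₀ · e^(−k·t) = 0.9113 × e^(−0.3670 × 7.99)
  = 0.9113 × 0.05327 = 0.04854 mg/L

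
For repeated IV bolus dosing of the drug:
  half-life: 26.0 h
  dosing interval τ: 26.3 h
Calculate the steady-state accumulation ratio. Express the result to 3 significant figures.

k = ln2 / t½ = 0.693147 / 26.0 = 0.02666 h⁻¹
e^(−kτ) = e^(−0.02666 × 26.3) = 0.4960
Accumulation ratio R = 1 / (1 − e^(−kτ)) = 1 / (1 − 0.4960) = 1.984

1.98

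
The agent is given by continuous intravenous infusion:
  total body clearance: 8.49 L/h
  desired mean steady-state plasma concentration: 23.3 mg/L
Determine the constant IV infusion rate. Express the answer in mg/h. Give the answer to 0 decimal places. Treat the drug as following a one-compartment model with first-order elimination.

At steady state, infusion rate R₀ = Css × CL = 23.3 × 8.490 = 197.8 mg/h

198 mg/h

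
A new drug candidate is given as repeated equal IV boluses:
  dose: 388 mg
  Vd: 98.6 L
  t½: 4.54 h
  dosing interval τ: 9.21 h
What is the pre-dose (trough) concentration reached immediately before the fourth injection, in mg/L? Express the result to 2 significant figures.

C₀ per dose = Dose / Vd = 388 / 98.6 = 3.935 mg/L
k = ln2 / t½ = 0.693147 / 4.54 = 0.1527 h⁻¹
Fraction remaining after one interval: r = e^(−kτ) = e^(−0.1527 × 9.21) = 0.2450
Before dose 4, 3 doses have been given (aged 1τ, 2τ, 3τ).
C_trough = C₀ × (r + r² + … + r^3) = C₀ × r(1−r^3)/(1−r)
        = 3.935 × 0.2450 × (1 − 0.01471) / (1 − 0.2450) = 1.258 mg/L

1.3 mg/L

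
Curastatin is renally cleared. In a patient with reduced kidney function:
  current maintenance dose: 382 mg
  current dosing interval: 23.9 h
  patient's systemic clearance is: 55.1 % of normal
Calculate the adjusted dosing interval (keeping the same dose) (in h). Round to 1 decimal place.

43.4 h

To keep the same average steady-state level, dosing rate must scale with clearance.
CL ratio = 55.1 / 100 = 0.5510
New interval (same dose) = 23.9 / 0.5510 = 43.38 h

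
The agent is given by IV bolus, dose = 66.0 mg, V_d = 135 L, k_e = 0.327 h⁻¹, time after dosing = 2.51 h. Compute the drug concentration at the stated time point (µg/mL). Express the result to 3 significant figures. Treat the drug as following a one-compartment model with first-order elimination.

0.215 µg/mL

C₀ = Dose / Vd = 66.00 / 135 = 0.4889 mg/L
C = C₀ · e^(−k·t) = 0.4889 × e^(−0.3270 × 2.51)
  = 0.4889 × 0.4401 = 0.2152 mg/L
(0.2152 mg/L = 0.2152 µg/mL)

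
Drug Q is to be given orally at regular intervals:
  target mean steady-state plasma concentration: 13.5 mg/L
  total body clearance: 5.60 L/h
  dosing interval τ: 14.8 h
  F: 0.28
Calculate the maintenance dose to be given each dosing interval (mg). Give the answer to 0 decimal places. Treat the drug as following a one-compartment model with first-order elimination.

At steady state, F × (Dose/τ) = Css × CL.
Dose = Css × CL × τ / F = 13.5 × 5.600 × 14.8 / 0.28 = 3996 mg

3996 mg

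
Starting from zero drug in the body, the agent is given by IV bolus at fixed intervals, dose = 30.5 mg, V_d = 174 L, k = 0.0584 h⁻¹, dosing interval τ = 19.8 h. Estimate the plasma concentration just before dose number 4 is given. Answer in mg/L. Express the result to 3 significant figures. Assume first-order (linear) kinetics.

C₀ per dose = Dose / Vd = 30.5 / 174 = 0.1753 mg/L
Fraction remaining after one interval: r = e^(−kτ) = e^(−0.05840 × 19.8) = 0.3146
Before dose 4, 3 doses have been given (aged 1τ, 2τ, 3τ).
C_trough = C₀ × (r + r² + … + r^3) = C₀ × r(1−r^3)/(1−r)
        = 0.1753 × 0.3146 × (1 − 0.03114) / (1 − 0.3146) = 0.07796 mg/L

0.0780 mg/L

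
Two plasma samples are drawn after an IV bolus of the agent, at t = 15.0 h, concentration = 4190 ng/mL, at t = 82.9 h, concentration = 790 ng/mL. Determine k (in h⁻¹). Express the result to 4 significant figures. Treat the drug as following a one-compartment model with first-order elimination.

0.02457 h⁻¹

k = ln(C₁/C₂) / (t₂ − t₁) = ln(4190/790) / (82.9 − 15.0)
  = 1.668 / 67.90 = 0.02457 h⁻¹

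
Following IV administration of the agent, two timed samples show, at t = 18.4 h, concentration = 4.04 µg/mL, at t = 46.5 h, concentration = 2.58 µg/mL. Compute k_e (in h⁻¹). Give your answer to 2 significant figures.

0.016 h⁻¹

k = ln(C₁/C₂) / (t₂ − t₁) = ln(4.04/2.58) / (46.5 − 18.4)
  = 0.4485 / 28.10 = 0.01596 h⁻¹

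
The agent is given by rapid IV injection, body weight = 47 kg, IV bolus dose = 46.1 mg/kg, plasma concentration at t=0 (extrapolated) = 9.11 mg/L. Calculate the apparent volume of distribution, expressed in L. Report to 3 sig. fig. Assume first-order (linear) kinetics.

238 L

Dose = 46.1 × 47 = 2167 mg
Vd = Dose / C₀ = 2167 / 9.11 = 237.9 L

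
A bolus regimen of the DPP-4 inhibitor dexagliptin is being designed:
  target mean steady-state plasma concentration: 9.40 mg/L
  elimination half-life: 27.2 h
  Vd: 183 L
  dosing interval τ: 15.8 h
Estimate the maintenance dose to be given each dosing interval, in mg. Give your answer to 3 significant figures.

k = ln2 / t½ = 0.693147 / 27.2 = 0.02548 h⁻¹
CL = k × Vd = 0.02548 × 183 = 4.663 L/h
At steady state, Dose/τ = Css × CL.
Dose = Css × CL × τ = 9.40 × 4.663 × 15.8 = 692.5 mg

693 mg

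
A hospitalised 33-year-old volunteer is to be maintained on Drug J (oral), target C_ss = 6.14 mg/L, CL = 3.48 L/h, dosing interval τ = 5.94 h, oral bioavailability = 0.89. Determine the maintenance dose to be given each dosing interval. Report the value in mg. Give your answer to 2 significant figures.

At steady state, F × (Dose/τ) = Css × CL.
Dose = Css × CL × τ / F = 6.14 × 3.480 × 5.94 / 0.89 = 142.6 mg

140 mg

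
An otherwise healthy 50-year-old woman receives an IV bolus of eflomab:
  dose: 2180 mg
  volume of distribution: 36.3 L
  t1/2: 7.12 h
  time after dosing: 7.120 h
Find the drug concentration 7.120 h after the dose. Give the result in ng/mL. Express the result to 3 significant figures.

30000 ng/mL

C₀ = Dose / Vd = 2180 / 36.3 = 60.06 mg/L
k = ln2 / t½ = 0.693147 / 7.12 = 0.09735 h⁻¹
t / t½ = 7.120 / 7.12 = 1 half-lives
C = C₀ × (1/2)^1 = 60.06 × 0.5000 = 30.03 mg/L
Convert: 30.03 mg/L × 1000 = 30030 ng/mL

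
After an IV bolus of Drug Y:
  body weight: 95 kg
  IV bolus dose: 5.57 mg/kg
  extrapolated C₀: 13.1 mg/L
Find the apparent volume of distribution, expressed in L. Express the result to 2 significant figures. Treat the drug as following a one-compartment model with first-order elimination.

Dose = 5.57 × 95 = 529.2 mg
Vd = Dose / C₀ = 529.2 / 13.1 = 40.40 L

40 L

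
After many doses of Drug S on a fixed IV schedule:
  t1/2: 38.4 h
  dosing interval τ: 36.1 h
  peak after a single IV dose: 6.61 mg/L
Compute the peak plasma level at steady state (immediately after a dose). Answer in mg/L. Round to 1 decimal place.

k = ln2 / t½ = 0.693147 / 38.4 = 0.01805 h⁻¹
e^(−kτ) = e^(−0.01805 × 36.1) = 0.5212
Accumulation ratio R = 1 / (1 − e^(−kτ)) = 1 / (1 − 0.5212) = 2.089
Steady-state peak = C₀ × R = 6.61 × 2.089 = 13.81 mg/L

13.8 mg/L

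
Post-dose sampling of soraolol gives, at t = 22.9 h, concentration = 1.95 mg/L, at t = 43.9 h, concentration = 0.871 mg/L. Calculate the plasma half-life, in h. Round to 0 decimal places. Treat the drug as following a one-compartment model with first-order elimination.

k = ln(C₁/C₂) / (t₂ − t₁) = ln(1.95/0.871) / (43.9 − 22.9)
  = 0.8059 / 21.00 = 0.03838 h⁻¹
t½ = ln2 / k = 0.693147 / 0.03838 = 18.06 h

18 h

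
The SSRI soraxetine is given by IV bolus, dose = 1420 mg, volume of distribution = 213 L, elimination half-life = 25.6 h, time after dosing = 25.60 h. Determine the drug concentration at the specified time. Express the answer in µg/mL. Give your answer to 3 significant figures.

C₀ = Dose / Vd = 1420 / 213 = 6.667 mg/L
k = ln2 / t½ = 0.693147 / 25.6 = 0.02708 h⁻¹
t / t½ = 25.60 / 25.6 = 1 half-lives
C = C₀ × (1/2)^1 = 6.667 × 0.5000 = 3.334 mg/L
(3.334 mg/L = 3.334 µg/mL)

3.33 µg/mL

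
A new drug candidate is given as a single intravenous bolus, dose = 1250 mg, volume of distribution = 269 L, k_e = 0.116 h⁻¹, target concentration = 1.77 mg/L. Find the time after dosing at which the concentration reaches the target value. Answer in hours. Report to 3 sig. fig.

8.32 h

C₀ = Dose / Vd = 1250 / 269 = 4.647 mg/L
t = ln(C₀ / C) / k = ln(4.647 / 1.77) / 0.1160
  = ln(2.625) / 0.1160 = 0.9651 / 0.1160 = 8.320 h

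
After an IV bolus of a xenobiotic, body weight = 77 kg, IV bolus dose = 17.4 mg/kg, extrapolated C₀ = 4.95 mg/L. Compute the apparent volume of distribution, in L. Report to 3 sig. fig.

Dose = 17.4 × 77 = 1340 mg
Vd = Dose / C₀ = 1340 / 4.95 = 270.7 L

271 L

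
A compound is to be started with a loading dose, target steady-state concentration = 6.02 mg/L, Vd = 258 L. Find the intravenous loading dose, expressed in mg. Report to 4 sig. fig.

1553 mg

LD = Css × Vd = 6.02 × 258 = 1553 mg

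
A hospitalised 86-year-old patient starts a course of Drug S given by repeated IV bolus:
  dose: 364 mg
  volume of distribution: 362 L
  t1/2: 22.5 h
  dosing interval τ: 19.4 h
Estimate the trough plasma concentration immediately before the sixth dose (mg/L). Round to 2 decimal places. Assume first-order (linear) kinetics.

1.17 mg/L

C₀ per dose = Dose / Vd = 364 / 362 = 1.006 mg/L
k = ln2 / t½ = 0.693147 / 22.5 = 0.03081 h⁻¹
Fraction remaining after one interval: r = e^(−kτ) = e^(−0.03081 × 19.4) = 0.5501
Before dose 6, 5 doses have been given (aged 1τ, 2τ, 3τ, 4τ, 5τ).
C_trough = C₀ × (r + r² + … + r^5) = C₀ × r(1−r^5)/(1−r)
        = 1.006 × 0.5501 × (1 − 0.05037) / (1 − 0.5501) = 1.168 mg/L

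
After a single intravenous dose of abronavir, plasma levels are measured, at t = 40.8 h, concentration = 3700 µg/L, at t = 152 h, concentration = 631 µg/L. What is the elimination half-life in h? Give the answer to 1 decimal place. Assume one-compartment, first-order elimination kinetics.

43.6 h

k = ln(C₁/C₂) / (t₂ − t₁) = ln(3700/631) / (152 − 40.8)
  = 1.769 / 111.2 = 0.01591 h⁻¹
t½ = ln2 / k = 0.693147 / 0.01591 = 43.57 h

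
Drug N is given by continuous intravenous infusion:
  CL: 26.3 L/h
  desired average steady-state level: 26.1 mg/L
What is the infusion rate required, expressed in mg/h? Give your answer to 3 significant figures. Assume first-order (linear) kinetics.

686 mg/h

At steady state, infusion rate R₀ = Css × CL = 26.1 × 26.30 = 686.4 mg/h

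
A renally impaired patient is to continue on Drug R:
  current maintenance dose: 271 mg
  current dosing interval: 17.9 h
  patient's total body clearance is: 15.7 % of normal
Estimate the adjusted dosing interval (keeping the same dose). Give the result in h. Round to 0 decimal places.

To keep the same average steady-state level, dosing rate must scale with clearance.
CL ratio = 15.7 / 100 = 0.1570
New interval (same dose) = 17.9 / 0.1570 = 114.0 h

114 h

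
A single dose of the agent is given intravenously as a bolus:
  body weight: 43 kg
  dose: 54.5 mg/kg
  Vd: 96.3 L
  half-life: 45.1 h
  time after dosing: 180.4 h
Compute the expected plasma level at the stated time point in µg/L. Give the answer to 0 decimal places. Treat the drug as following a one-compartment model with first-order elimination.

Total dose = 54.5 × 43 = 2344 mg
C₀ = Dose / Vd = 2344 / 96.3 = 24.34 mg/L
k = ln2 / t½ = 0.693147 / 45.1 = 0.01537 h⁻¹
t / t½ = 180.4 / 45.1 = 4 half-lives
C = C₀ × (1/2)^4 = 24.34 × 0.06250 = 1.521 mg/L
Convert: 1.521 mg/L × 1000 = 1521 µg/L

1521 µg/L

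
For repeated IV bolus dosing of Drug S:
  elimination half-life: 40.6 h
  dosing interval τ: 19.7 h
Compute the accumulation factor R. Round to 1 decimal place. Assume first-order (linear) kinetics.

3.5

k = ln2 / t½ = 0.693147 / 40.6 = 0.01707 h⁻¹
e^(−kτ) = e^(−0.01707 × 19.7) = 0.7144
Accumulation ratio R = 1 / (1 − e^(−kτ)) = 1 / (1 − 0.7144) = 3.501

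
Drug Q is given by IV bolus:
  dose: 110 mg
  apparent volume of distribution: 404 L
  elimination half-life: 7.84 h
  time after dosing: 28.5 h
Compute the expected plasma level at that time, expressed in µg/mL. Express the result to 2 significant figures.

C₀ = Dose / Vd = 110.0 / 404 = 0.2723 mg/L
k = ln2 / t½ = 0.693147 / 7.84 = 0.08841 h⁻¹
C = C₀ · e^(−k·t) = 0.2723 × e^(−0.08841 × 28.5)
  = 0.2723 × 0.08048 = 0.02191 mg/L
(0.02191 mg/L = 0.02191 µg/mL)

0.022 µg/mL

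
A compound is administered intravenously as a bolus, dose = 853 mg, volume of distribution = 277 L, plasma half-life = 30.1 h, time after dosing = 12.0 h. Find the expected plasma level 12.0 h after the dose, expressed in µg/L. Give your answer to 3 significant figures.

2340 µg/L

C₀ = Dose / Vd = 853.0 / 277 = 3.079 mg/L
k = ln2 / t½ = 0.693147 / 30.1 = 0.02303 h⁻¹
C = C₀ · e^(−k·t) = 3.079 × e^(−0.02303 × 12.0)
  = 3.079 × 0.7585 = 2.335 mg/L
Convert: 2.335 mg/L × 1000 = 2335 µg/L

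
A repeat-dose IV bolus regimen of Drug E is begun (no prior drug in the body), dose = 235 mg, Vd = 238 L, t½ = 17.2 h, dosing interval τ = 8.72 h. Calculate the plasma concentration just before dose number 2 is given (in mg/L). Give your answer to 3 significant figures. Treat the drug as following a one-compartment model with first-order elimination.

C₀ per dose = Dose / Vd = 235 / 238 = 0.9874 mg/L
k = ln2 / t½ = 0.693147 / 17.2 = 0.04030 h⁻¹
Fraction remaining after one interval: r = e^(−kτ) = e^(−0.04030 × 8.72) = 0.7037
Before dose 2, 1 dose has been given (aged 1τ).
C_trough = C₀ × r = 0.9874 × 0.7037 = 0.6948 mg/L

0.695 mg/L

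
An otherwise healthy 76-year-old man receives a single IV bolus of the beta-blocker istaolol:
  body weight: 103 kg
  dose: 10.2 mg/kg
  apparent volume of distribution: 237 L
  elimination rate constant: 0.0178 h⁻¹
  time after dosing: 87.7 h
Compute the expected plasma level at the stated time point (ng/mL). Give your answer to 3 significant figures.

Total dose = 10.2 × 103 = 1051 mg
C₀ = Dose / Vd = 1051 / 237 = 4.435 mg/L
C = C₀ · e^(−k·t) = 4.435 × e^(−0.01780 × 87.7)
  = 4.435 × 0.2099 = 0.9309 mg/L
Convert: 0.9309 mg/L × 1000 = 930.9 ng/mL

931 ng/mL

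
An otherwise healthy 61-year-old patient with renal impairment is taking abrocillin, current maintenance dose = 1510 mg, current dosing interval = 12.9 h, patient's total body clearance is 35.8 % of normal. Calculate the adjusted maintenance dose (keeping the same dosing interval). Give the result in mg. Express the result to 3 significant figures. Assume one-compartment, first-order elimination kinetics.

541 mg

To keep the same average steady-state level, dosing rate must scale with clearance.
CL ratio = 35.8 / 100 = 0.3580
New dose (same interval) = 1510 × 0.3580 = 540.6 mg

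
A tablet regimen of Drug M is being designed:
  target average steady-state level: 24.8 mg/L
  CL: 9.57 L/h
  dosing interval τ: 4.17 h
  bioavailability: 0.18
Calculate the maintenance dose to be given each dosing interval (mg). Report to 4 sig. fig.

At steady state, F × (Dose/τ) = Css × CL.
Dose = Css × CL × τ / F = 24.8 × 9.570 × 4.17 / 0.18 = 5498 mg

5498 mg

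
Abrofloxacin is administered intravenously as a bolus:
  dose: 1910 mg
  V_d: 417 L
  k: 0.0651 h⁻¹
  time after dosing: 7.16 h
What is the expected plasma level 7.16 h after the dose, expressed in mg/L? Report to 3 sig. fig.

C₀ = Dose / Vd = 1910 / 417 = 4.580 mg/L
C = C₀ · e^(−k·t) = 4.580 × e^(−0.06510 × 7.16)
  = 4.580 × 0.6274 = 2.873 mg/L

2.87 mg/L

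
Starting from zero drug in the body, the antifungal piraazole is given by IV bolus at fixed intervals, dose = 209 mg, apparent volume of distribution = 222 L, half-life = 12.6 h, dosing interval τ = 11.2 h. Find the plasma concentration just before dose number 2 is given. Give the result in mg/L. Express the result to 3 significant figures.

C₀ per dose = Dose / Vd = 209 / 222 = 0.9414 mg/L
k = ln2 / t½ = 0.693147 / 12.6 = 0.05501 h⁻¹
Fraction remaining after one interval: r = e^(−kτ) = e^(−0.05501 × 11.2) = 0.5400
Before dose 2, 1 dose has been given (aged 1τ).
C_trough = C₀ × r = 0.9414 × 0.5400 = 0.5084 mg/L

0.508 mg/L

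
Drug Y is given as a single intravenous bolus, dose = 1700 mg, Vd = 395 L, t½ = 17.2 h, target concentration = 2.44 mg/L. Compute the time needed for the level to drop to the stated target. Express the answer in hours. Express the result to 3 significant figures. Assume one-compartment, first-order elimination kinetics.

14.1 h

C₀ = Dose / Vd = 1700 / 395 = 4.304 mg/L
k = ln2 / t½ = 0.693147 / 17.2 = 0.04030 h⁻¹
t = ln(C₀ / C) / k = ln(4.304 / 2.44) / 0.04030
  = ln(1.764) / 0.04030 = 0.5676 / 0.04030 = 14.08 h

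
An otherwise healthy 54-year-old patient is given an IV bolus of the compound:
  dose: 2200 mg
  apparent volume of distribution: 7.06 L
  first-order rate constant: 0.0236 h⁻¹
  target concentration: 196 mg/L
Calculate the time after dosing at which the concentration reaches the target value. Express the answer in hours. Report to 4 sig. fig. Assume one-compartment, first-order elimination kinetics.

C₀ = Dose / Vd = 2200 / 7.06 = 311.6 mg/L
t = ln(C₀ / C) / k = ln(311.6 / 196) / 0.02360
  = ln(1.590) / 0.02360 = 0.4637 / 0.02360 = 19.65 h

19.65 h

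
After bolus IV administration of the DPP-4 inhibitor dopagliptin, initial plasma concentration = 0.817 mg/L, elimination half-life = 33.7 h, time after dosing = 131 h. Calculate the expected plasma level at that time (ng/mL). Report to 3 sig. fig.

k = ln2 / t½ = 0.693147 / 33.7 = 0.02057 h⁻¹
C = C₀ · e^(−k·t) = 0.8170 × e^(−0.02057 × 131)
  = 0.8170 × 0.06756 = 0.05520 mg/L
Convert: 0.05520 mg/L × 1000 = 55.20 ng/mL

55.2 ng/mL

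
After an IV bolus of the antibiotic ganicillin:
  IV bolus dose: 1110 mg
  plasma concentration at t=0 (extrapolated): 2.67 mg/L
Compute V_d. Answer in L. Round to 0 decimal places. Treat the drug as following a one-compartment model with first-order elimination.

416 L

Vd = Dose / C₀ = 1110 / 2.67 = 415.7 L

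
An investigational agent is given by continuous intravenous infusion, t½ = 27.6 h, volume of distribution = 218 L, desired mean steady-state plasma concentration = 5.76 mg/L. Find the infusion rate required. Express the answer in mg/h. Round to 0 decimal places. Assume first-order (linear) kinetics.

k = ln2 / t½ = 0.693147 / 27.6 = 0.02511 h⁻¹
CL = k × Vd = 0.02511 × 218 = 5.474 L/h
At steady state, infusion rate R₀ = Css × CL = 5.76 × 5.474 = 31.53 mg/h

32 mg/h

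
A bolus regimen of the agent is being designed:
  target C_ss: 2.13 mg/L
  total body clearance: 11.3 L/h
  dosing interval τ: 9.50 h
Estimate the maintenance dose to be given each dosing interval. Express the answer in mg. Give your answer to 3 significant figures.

229 mg

At steady state, Dose/τ = Css × CL.
Dose = Css × CL × τ = 2.13 × 11.30 × 9.50 = 228.7 mg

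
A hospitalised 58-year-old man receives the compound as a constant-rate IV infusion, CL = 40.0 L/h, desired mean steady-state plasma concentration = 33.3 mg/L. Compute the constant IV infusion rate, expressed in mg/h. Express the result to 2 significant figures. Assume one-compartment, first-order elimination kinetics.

At steady state, infusion rate R₀ = Css × CL = 33.3 × 40.00 = 1332 mg/h

1300 mg/h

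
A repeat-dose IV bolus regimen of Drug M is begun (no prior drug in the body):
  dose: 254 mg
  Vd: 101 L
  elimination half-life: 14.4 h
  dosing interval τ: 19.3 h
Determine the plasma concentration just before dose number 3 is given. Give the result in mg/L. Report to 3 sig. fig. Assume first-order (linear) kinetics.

C₀ per dose = Dose / Vd = 254 / 101 = 2.515 mg/L
k = ln2 / t½ = 0.693147 / 14.4 = 0.04814 h⁻¹
Fraction remaining after one interval: r = e^(−kτ) = e^(−0.04814 × 19.3) = 0.3949
Before dose 3, 2 doses have been given (aged 1τ, 2τ).
C_trough = C₀ × (r + r²) = 2.515 × (0.3949 + 0.1559) = 1.385 mg/L

1.39 mg/L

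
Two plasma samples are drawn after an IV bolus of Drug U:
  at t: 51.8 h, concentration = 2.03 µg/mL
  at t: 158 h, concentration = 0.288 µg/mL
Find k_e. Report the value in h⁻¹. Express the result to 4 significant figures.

k = ln(C₁/C₂) / (t₂ − t₁) = ln(2.03/0.288) / (158 − 51.8)
  = 1.953 / 106.2 = 0.01839 h⁻¹

0.01839 h⁻¹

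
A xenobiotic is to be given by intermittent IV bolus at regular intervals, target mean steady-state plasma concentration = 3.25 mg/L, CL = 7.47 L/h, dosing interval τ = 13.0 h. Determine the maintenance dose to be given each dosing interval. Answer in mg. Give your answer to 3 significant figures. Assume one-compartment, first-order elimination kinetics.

316 mg

At steady state, Dose/τ = Css × CL.
Dose = Css × CL × τ = 3.25 × 7.470 × 13.0 = 315.6 mg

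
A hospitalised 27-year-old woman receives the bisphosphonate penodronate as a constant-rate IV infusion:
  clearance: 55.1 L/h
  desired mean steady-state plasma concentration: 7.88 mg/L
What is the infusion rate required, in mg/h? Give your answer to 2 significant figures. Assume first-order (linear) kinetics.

At steady state, infusion rate R₀ = Css × CL = 7.88 × 55.10 = 434.2 mg/h

430 mg/h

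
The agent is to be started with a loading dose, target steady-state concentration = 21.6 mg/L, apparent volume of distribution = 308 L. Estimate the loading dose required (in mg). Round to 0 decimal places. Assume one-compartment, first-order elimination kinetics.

LD = Css × Vd = 21.6 × 308 = 6653 mg

6653 mg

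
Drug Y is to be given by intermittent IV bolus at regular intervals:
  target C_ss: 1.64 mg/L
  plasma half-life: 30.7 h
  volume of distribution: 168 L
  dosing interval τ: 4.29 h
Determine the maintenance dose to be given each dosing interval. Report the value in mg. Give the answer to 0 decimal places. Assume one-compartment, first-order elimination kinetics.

k = ln2 / t½ = 0.693147 / 30.7 = 0.02258 h⁻¹
CL = k × Vd = 0.02258 × 168 = 3.793 L/h
At steady state, Dose/τ = Css × CL.
Dose = Css × CL × τ = 1.64 × 3.793 × 4.29 = 26.69 mg

27 mg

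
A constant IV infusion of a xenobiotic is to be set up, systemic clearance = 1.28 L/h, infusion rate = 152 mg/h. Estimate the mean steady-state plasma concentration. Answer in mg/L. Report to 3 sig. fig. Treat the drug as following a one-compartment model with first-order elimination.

At steady state Css = R₀ / CL = 152 / 1.280 = 118.8 mg/L

119 mg/L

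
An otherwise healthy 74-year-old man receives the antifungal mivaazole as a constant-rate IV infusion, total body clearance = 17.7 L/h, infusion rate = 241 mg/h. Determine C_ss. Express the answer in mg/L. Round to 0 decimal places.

14 mg/L

At steady state Css = R₀ / CL = 241 / 17.70 = 13.62 mg/L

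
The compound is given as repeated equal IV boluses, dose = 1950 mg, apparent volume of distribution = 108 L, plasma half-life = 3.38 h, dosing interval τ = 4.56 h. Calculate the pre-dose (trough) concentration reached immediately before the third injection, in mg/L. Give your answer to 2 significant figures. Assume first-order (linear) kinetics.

C₀ per dose = Dose / Vd = 1950 / 108 = 18.06 mg/L
k = ln2 / t½ = 0.693147 / 3.38 = 0.2051 h⁻¹
Fraction remaining after one interval: r = e^(−kτ) = e^(−0.2051 × 4.56) = 0.3925
Before dose 3, 2 doses have been given (aged 1τ, 2τ).
C_trough = C₀ × (r + r²) = 18.06 × (0.3925 + 0.1541) = 9.872 mg/L

9.9 mg/L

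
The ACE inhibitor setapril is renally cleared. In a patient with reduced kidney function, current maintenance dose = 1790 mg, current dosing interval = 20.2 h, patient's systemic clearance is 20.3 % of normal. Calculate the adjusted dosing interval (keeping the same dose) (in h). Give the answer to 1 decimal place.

To keep the same average steady-state level, dosing rate must scale with clearance.
CL ratio = 20.3 / 100 = 0.2030
New interval (same dose) = 20.2 / 0.2030 = 99.51 h

99.5 h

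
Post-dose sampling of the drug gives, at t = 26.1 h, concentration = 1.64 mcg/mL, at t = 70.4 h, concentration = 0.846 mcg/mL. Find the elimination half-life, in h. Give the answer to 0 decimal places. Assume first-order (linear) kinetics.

k = ln(C₁/C₂) / (t₂ − t₁) = ln(1.64/0.846) / (70.4 − 26.1)
  = 0.6619 / 44.30 = 0.01494 h⁻¹
t½ = ln2 / k = 0.693147 / 0.01494 = 46.40 h

46 h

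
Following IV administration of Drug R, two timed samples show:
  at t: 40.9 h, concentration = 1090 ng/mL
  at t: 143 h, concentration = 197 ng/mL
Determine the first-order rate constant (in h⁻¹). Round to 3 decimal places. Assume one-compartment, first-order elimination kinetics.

k = ln(C₁/C₂) / (t₂ − t₁) = ln(1090/197) / (143 − 40.9)
  = 1.711 / 102.1 = 0.01676 h⁻¹

0.017 h⁻¹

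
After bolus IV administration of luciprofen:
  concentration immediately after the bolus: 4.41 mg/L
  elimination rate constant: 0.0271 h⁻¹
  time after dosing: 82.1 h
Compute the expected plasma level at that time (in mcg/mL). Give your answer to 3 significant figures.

C = C₀ · e^(−k·t) = 4.410 × e^(−0.02710 × 82.1)
  = 4.410 × 0.1081 = 0.4767 mg/L
(0.4767 mg/L = 0.4767 mcg/mL)

0.477 mcg/mL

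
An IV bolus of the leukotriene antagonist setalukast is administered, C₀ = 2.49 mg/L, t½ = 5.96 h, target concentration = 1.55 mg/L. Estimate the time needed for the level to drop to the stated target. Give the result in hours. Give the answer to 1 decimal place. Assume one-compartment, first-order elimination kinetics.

4.1 h

k = ln2 / t½ = 0.693147 / 5.96 = 0.1163 h⁻¹
t = ln(C₀ / C) / k = ln(2.490 / 1.55) / 0.1163
  = ln(1.606) / 0.1163 = 0.4737 / 0.1163 = 4.073 h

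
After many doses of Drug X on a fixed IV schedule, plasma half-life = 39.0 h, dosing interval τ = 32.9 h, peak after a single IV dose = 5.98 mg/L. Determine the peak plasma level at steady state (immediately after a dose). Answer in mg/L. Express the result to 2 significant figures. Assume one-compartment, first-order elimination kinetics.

14 mg/L

k = ln2 / t½ = 0.693147 / 39.0 = 0.01777 h⁻¹
e^(−kτ) = e^(−0.01777 × 32.9) = 0.5573
Accumulation ratio R = 1 / (1 − e^(−kτ)) = 1 / (1 − 0.5573) = 2.259
Steady-state peak = C₀ × R = 5.98 × 2.259 = 13.51 mg/L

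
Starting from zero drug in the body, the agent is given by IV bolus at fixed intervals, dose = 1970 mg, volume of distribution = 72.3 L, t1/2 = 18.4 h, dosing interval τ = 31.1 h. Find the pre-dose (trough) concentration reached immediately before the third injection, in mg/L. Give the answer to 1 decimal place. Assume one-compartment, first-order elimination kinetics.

11.1 mg/L

C₀ per dose = Dose / Vd = 1970 / 72.3 = 27.25 mg/L
k = ln2 / t½ = 0.693147 / 18.4 = 0.03767 h⁻¹
Fraction remaining after one interval: r = e^(−kτ) = e^(−0.03767 × 31.1) = 0.3099
Before dose 3, 2 doses have been given (aged 1τ, 2τ).
C_trough = C₀ × (r + r²) = 27.25 × (0.3099 + 0.09604) = 11.06 mg/L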